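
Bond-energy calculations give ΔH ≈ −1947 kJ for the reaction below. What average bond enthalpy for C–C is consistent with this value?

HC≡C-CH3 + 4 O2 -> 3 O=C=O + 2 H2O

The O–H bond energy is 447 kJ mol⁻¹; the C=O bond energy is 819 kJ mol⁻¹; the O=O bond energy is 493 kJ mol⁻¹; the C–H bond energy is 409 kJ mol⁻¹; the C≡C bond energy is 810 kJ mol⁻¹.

Let D be the C–C bond energy.
Σ(broken) = 1×810 + 1×D + 4×409 + 4×493 = 4418 + D
Σ(formed) = 6×819 + 4×447 = 6702
ΔH = Σ(broken) − Σ(formed) = (4418 + D) − (6702) = −2284 + D
Setting this equal to −1947 kJ gives D = 337 kJ/mol.

D(C–C) ≈ 337 kJ/mol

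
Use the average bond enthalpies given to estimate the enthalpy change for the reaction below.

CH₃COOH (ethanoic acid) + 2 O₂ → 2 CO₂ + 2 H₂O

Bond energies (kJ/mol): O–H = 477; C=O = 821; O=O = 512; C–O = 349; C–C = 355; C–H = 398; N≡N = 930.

Bonds broken (reactants):
  C–C: 1 × 355 = 355
  C–H: 3 × 398 = 1194
  C–O: 1 × 349 = 349
  C=O: 1 × 821 = 821
  O–H: 1 × 477 = 477
  O=O: 2 × 512 = 1024
  Σ(broken) = 4220 kJ
Bonds formed (products):
  C=O: 4 × 821 = 3284
  O–H: 4 × 477 = 1908
  Σ(formed) = 5192 kJ
ΔH = Σ(broken) − Σ(formed) = 4220 − 5192 = −972 kJ

ΔH ≈ −972 kJ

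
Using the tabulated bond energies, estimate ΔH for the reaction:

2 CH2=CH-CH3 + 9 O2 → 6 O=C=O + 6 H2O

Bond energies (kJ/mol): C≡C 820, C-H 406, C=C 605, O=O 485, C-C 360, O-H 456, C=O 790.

ΔH ≈ −3785 kJ

Bonds broken (reactants):
  C-C: 2 × 360 = 720
  C-H: 12 × 406 = 4872
  C=C: 2 × 605 = 1210
  O=O: 9 × 485 = 4365
  Σ(broken) = 11167 kJ
Bonds formed (products):
  C=O: 12 × 790 = 9480
  O-H: 12 × 456 = 5472
  Σ(formed) = 14952 kJ
ΔH = Σ(broken) − Σ(formed) = 11167 − 14952 = −3785 kJ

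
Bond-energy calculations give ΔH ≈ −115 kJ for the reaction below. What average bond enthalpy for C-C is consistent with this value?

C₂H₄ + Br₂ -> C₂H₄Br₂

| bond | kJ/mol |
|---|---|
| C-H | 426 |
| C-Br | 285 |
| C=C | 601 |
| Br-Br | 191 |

Let D be the C-C bond energy.
Σ(broken) = 1×191 + 4×426 + 1×601 = 2496
Σ(formed) = 2×285 + 1×D + 4×426 = 2274 + D
ΔH = Σ(broken) − Σ(formed) = (2496) − (2274 + D) = +222 − D
Setting this equal to −115 kJ gives D = 337 kJ/mol.

D(C-C) ≈ 337 kJ/mol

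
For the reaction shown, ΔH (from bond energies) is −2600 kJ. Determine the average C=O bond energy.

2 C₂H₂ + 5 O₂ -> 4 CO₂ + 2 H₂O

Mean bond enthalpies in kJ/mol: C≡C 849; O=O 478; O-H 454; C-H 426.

Let D be the C=O bond energy.
Σ(broken) = 2×849 + 4×426 + 5×478 = 5792
Σ(formed) = 8×D + 4×454 = 1816 + 8D
ΔH = Σ(broken) − Σ(formed) = (5792) − (1816 + 8D) = +3976 − 8D
Setting this equal to −2600 kJ gives 8D = 6576, so D = 822 kJ/mol.

D(C=O) ≈ 822 kJ/mol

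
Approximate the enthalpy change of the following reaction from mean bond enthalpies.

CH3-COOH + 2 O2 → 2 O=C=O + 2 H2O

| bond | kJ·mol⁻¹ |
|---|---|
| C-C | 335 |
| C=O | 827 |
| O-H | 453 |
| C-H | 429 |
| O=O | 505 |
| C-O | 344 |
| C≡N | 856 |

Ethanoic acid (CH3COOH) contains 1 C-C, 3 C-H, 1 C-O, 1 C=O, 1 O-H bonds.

Bonds broken (reactants):
  C-C: 1 × 335 = 335
  C-H: 3 × 429 = 1287
  C-O: 1 × 344 = 344
  C=O: 1 × 827 = 827
  O-H: 1 × 453 = 453
  O=O: 2 × 505 = 1010
  Σ(broken) = 4256 kJ
Bonds formed (products):
  C=O: 4 × 827 = 3308
  O-H: 4 × 453 = 1812
  Σ(formed) = 5120 kJ
ΔH = Σ(broken) − Σ(formed) = 4256 − 5120 = −864 kJ

ΔH ≈ −864 kJ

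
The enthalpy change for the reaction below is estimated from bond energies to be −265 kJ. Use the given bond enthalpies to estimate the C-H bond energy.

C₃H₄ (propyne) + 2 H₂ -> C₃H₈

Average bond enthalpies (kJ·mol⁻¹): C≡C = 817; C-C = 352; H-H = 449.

D(C-H) ≈ 407 kJ/mol

Let D be the C-H bond energy.
Σ(broken) = 1×817 + 1×352 + 4×D + 2×449 = 2067 + 4D
Σ(formed) = 2×352 + 8×D = 704 + 8D
ΔH = Σ(broken) − Σ(formed) = (2067 + 4D) − (704 + 8D) = +1363 − 4D
Setting this equal to −265 kJ gives 4D = 1628, so D = 407 kJ/mol.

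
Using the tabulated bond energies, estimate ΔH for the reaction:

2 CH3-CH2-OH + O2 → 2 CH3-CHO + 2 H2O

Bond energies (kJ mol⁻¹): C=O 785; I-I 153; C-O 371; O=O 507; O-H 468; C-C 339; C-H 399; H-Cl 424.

ΔH ≈ −459 kJ

Bonds broken (reactants):
  C-C: 2 × 339 = 678
  C-H: 10 × 399 = 3990
  C-O: 2 × 371 = 742
  O-H: 2 × 468 = 936
  O=O: 1 × 507 = 507
  Σ(broken) = 6853 kJ
Bonds formed (products):
  C-C: 2 × 339 = 678
  C-H: 8 × 399 = 3192
  C=O: 2 × 785 = 1570
  O-H: 4 × 468 = 1872
  Σ(formed) = 7312 kJ
ΔH = Σ(broken) − Σ(formed) = 6853 − 7312 = −459 kJ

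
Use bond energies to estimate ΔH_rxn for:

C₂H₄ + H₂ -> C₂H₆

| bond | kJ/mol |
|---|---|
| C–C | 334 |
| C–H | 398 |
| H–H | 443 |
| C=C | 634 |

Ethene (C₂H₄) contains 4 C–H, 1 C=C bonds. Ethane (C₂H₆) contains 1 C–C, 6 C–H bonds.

ΔH ≈ −53 kJ

Bonds broken (reactants):
  C–H: 4 × 398 = 1592
  C=C: 1 × 634 = 634
  H–H: 1 × 443 = 443
  Σ(broken) = 2669 kJ
Bonds formed (products):
  C–C: 1 × 334 = 334
  C–H: 6 × 398 = 2388
  Σ(formed) = 2722 kJ
ΔH = Σ(broken) − Σ(formed) = 2669 − 2722 = −53 kJ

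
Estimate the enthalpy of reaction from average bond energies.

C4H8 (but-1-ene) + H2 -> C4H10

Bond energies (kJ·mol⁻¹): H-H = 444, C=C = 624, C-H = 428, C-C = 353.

ΔH ≈ −141 kJ

Bonds broken (reactants):
  C-C: 2 × 353 = 706
  C-H: 8 × 428 = 3424
  C=C: 1 × 624 = 624
  H-H: 1 × 444 = 444
  Σ(broken) = 5198 kJ
Bonds formed (products):
  C-C: 3 × 353 = 1059
  C-H: 10 × 428 = 4280
  Σ(formed) = 5339 kJ
ΔH = Σ(broken) − Σ(formed) = 5198 − 5339 = −141 kJ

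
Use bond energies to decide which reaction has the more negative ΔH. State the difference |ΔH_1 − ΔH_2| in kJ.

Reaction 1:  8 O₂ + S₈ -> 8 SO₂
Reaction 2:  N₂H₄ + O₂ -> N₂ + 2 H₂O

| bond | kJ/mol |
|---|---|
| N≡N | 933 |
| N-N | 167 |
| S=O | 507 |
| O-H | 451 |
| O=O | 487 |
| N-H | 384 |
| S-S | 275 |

Reaction 1:
  Bonds broken (reactants):
    O=O: 8 × 487 = 3896
    S-S: 8 × 275 = 2200
    Σ(broken) = 6096 kJ
  Bonds formed (products):
    S=O: 16 × 507 = 8112
    Σ(formed) = 8112 kJ
  ΔH_1 = 6096 − 8112 = −2016 kJ
Reaction 2:
  Bonds broken (reactants):
    N-H: 4 × 384 = 1536
    N-N: 1 × 167 = 167
    O=O: 1 × 487 = 487
    Σ(broken) = 2190 kJ
  Bonds formed (products):
    N≡N: 1 × 933 = 933
    O-H: 4 × 451 = 1804
    Σ(formed) = 2737 kJ
  ΔH_2 = 2190 − 2737 = −547 kJ
ΔH_1 − ΔH_2 = −1469 kJ, so reaction 1 has the more negative ΔH; |ΔH_1 − ΔH_2| = 1469 kJ.

Reaction 1, by 1469 kJ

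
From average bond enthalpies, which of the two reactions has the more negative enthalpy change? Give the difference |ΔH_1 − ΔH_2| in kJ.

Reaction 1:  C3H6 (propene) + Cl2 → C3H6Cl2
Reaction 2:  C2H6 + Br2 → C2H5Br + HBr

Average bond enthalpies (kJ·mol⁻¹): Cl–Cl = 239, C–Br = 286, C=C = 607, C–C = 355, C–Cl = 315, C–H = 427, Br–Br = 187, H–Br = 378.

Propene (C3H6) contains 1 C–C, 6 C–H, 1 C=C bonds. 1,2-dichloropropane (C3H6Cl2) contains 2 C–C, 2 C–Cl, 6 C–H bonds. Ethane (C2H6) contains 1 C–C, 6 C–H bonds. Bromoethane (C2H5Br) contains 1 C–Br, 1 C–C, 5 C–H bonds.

Reaction 1, by 89 kJ

Reaction 1:
  Bonds broken (reactants):
    C–C: 1 × 355 = 355
    C–H: 6 × 427 = 2562
    C=C: 1 × 607 = 607
    Cl–Cl: 1 × 239 = 239
    Σ(broken) = 3763 kJ
  Bonds formed (products):
    C–C: 2 × 355 = 710
    C–Cl: 2 × 315 = 630
    C–H: 6 × 427 = 2562
    Σ(formed) = 3902 kJ
  ΔH_1 = 3763 − 3902 = −139 kJ
Reaction 2:
  Bonds broken (reactants):
    Br–Br: 1 × 187 = 187
    C–C: 1 × 355 = 355
    C–H: 6 × 427 = 2562
    Σ(broken) = 3104 kJ
  Bonds formed (products):
    C–Br: 1 × 286 = 286
    C–C: 1 × 355 = 355
    C–H: 5 × 427 = 2135
    H–Br: 1 × 378 = 378
    Σ(formed) = 3154 kJ
  ΔH_2 = 3104 − 3154 = −50 kJ
ΔH_1 − ΔH_2 = −89 kJ, so reaction 1 has the more negative ΔH; |ΔH_1 − ΔH_2| = 89 kJ.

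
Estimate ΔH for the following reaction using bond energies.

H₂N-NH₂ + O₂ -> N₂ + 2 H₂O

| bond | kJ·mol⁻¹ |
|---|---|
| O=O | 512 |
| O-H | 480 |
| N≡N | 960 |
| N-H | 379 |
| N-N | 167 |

Bonds broken (reactants):
  N-H: 4 × 379 = 1516
  N-N: 1 × 167 = 167
  O=O: 1 × 512 = 512
  Σ(broken) = 2195 kJ
Bonds formed (products):
  N≡N: 1 × 960 = 960
  O-H: 4 × 480 = 1920
  Σ(formed) = 2880 kJ
ΔH = Σ(broken) − Σ(formed) = 2195 − 2880 = −685 kJ

ΔH ≈ −685 kJ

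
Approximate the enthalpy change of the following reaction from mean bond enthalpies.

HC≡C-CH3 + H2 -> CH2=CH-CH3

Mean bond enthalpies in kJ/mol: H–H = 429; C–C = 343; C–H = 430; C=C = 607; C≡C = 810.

Bonds broken (reactants):
  C≡C: 1 × 810 = 810
  C–C: 1 × 343 = 343
  C–H: 4 × 430 = 1720
  H–H: 1 × 429 = 429
  Σ(broken) = 3302 kJ
Bonds formed (products):
  C–C: 1 × 343 = 343
  C–H: 6 × 430 = 2580
  C=C: 1 × 607 = 607
  Σ(formed) = 3530 kJ
ΔH = Σ(broken) − Σ(formed) = 3302 − 3530 = −228 kJ

ΔH ≈ −228 kJ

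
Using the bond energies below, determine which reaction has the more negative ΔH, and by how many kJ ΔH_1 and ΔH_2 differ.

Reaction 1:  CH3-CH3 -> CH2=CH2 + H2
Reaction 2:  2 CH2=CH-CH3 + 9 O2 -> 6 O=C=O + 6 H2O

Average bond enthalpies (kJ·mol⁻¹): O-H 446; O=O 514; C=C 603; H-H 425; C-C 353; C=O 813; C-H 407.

Reaction 1:
  Bonds broken (reactants):
    C-C: 1 × 353 = 353
    C-H: 6 × 407 = 2442
    Σ(broken) = 2795 kJ
  Bonds formed (products):
    C-H: 4 × 407 = 1628
    C=C: 1 × 603 = 603
    H-H: 1 × 425 = 425
    Σ(formed) = 2656 kJ
  ΔH_1 = 2795 − 2656 = +139 kJ
Reaction 2:
  Bonds broken (reactants):
    C-C: 2 × 353 = 706
    C-H: 12 × 407 = 4884
    C=C: 2 × 603 = 1206
    O=O: 9 × 514 = 4626
    Σ(broken) = 11422 kJ
  Bonds formed (products):
    C=O: 12 × 813 = 9756
    O-H: 12 × 446 = 5352
    Σ(formed) = 15108 kJ
  ΔH_2 = 11422 − 15108 = −3686 kJ
ΔH_1 − ΔH_2 = +3825 kJ, so reaction 2 has the more negative ΔH; |ΔH_1 − ΔH_2| = 3825 kJ.

Reaction 2, by 3825 kJ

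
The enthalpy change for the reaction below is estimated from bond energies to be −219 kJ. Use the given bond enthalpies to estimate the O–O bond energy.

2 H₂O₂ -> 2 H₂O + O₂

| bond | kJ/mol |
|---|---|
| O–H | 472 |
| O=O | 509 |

Let D be the O–O bond energy.
Σ(broken) = 4×472 + 2×D = 1888 + 2D
Σ(formed) = 4×472 + 1×509 = 2397
ΔH = Σ(broken) − Σ(formed) = (1888 + 2D) − (2397) = −509 + 2D
Setting this equal to −219 kJ gives 2D = 290, so D = 145 kJ/mol.

D(O–O) ≈ 145 kJ/mol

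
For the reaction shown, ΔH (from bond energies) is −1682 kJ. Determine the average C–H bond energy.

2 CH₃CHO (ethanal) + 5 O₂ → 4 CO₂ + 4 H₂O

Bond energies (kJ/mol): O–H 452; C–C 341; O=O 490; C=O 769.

D(C–H) ≈ 427 kJ/mol

Let D be the C–H bond energy.
Σ(broken) = 2×341 + 8×D + 2×769 + 5×490 = 4670 + 8D
Σ(formed) = 8×769 + 8×452 = 9768
ΔH = Σ(broken) − Σ(formed) = (4670 + 8D) − (9768) = −5098 + 8D
Setting this equal to −1682 kJ gives 8D = 3416, so D = 427 kJ/mol.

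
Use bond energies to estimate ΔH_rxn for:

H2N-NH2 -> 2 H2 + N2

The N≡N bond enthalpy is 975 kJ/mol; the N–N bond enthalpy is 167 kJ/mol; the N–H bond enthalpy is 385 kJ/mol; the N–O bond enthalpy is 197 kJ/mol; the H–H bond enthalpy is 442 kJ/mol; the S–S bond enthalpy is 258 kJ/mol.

Bonds broken (reactants):
  N–H: 4 × 385 = 1540
  N–N: 1 × 167 = 167
  Σ(broken) = 1707 kJ
Bonds formed (products):
  H–H: 2 × 442 = 884
  N≡N: 1 × 975 = 975
  Σ(formed) = 1859 kJ
ΔH = Σ(broken) − Σ(formed) = 1707 − 1859 = −152 kJ

ΔH ≈ −152 kJ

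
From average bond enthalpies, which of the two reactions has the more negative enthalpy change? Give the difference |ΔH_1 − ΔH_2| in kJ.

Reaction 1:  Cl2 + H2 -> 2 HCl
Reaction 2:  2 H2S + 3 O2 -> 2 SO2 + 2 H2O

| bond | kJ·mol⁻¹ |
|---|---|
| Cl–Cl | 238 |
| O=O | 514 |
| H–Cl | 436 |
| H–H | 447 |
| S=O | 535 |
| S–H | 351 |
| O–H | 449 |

Reaction 2, by 803 kJ

Reaction 1:
  Bonds broken (reactants):
    Cl–Cl: 1 × 238 = 238
    H–H: 1 × 447 = 447
    Σ(broken) = 685 kJ
  Bonds formed (products):
    H–Cl: 2 × 436 = 872
    Σ(formed) = 872 kJ
  ΔH_1 = 685 − 872 = −187 kJ
Reaction 2:
  Bonds broken (reactants):
    O=O: 3 × 514 = 1542
    S–H: 4 × 351 = 1404
    Σ(broken) = 2946 kJ
  Bonds formed (products):
    O–H: 4 × 449 = 1796
    S=O: 4 × 535 = 2140
    Σ(formed) = 3936 kJ
  ΔH_2 = 2946 − 3936 = −990 kJ
ΔH_1 − ΔH_2 = +803 kJ, so reaction 2 has the more negative ΔH; |ΔH_1 − ΔH_2| = 803 kJ.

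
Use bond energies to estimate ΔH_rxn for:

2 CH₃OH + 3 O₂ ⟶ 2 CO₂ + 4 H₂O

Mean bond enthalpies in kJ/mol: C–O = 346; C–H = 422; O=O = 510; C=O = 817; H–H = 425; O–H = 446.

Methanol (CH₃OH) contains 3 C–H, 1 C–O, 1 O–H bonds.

Bonds broken (reactants):
  C–H: 6 × 422 = 2532
  C–O: 2 × 346 = 692
  O–H: 2 × 446 = 892
  O=O: 3 × 510 = 1530
  Σ(broken) = 5646 kJ
Bonds formed (products):
  C=O: 4 × 817 = 3268
  O–H: 8 × 446 = 3568
  Σ(formed) = 6836 kJ
ΔH = Σ(broken) − Σ(formed) = 5646 − 6836 = −1190 kJ

ΔH ≈ −1190 kJ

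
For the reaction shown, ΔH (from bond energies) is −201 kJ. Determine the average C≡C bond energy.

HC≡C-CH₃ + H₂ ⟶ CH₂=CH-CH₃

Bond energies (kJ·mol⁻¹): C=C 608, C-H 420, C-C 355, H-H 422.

D(C≡C) ≈ 825 kJ/mol

Let D be the C≡C bond energy.
Σ(broken) = 1×D + 1×355 + 4×420 + 1×422 = 2457 + D
Σ(formed) = 1×355 + 6×420 + 1×608 = 3483
ΔH = Σ(broken) − Σ(formed) = (2457 + D) − (3483) = −1026 + D
Setting this equal to −201 kJ gives D = 825 kJ/mol.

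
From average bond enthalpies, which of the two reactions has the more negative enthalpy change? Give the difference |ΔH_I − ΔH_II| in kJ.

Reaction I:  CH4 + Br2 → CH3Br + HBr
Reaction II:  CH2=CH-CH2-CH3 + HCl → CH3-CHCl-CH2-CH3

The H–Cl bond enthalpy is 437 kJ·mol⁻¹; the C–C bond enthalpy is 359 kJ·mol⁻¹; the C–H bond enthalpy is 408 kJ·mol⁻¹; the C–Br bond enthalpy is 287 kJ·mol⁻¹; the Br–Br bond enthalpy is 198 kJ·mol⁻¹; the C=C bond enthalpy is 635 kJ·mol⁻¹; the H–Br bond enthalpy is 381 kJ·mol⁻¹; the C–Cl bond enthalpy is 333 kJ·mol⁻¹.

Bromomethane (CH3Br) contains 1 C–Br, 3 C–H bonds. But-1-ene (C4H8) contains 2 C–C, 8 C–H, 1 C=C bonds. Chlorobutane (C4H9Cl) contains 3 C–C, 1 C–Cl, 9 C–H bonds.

Reaction I, by 34 kJ

Reaction I:
  Bonds broken (reactants):
    Br–Br: 1 × 198 = 198
    C–H: 4 × 408 = 1632
    Σ(broken) = 1830 kJ
  Bonds formed (products):
    C–Br: 1 × 287 = 287
    C–H: 3 × 408 = 1224
    H–Br: 1 × 381 = 381
    Σ(formed) = 1892 kJ
  ΔH_I = 1830 − 1892 = −62 kJ
Reaction II:
  Bonds broken (reactants):
    C–C: 2 × 359 = 718
    C–H: 8 × 408 = 3264
    C=C: 1 × 635 = 635
    H–Cl: 1 × 437 = 437
    Σ(broken) = 5054 kJ
  Bonds formed (products):
    C–C: 3 × 359 = 1077
    C–Cl: 1 × 333 = 333
    C–H: 9 × 408 = 3672
    Σ(formed) = 5082 kJ
  ΔH_II = 5054 − 5082 = −28 kJ
ΔH_I − ΔH_II = −34 kJ, so reaction I has the more negative ΔH; |ΔH_I − ΔH_II| = 34 kJ.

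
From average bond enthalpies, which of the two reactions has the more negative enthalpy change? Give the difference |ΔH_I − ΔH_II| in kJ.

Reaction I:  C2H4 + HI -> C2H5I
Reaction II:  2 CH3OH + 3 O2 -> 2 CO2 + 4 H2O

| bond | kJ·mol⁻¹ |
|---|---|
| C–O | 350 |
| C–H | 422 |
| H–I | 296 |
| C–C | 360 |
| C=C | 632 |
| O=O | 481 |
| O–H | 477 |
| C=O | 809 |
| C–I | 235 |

Reaction I:
  Bonds broken (reactants):
    C–H: 4 × 422 = 1688
    C=C: 1 × 632 = 632
    H–I: 1 × 296 = 296
    Σ(broken) = 2616 kJ
  Bonds formed (products):
    C–C: 1 × 360 = 360
    C–H: 5 × 422 = 2110
    C–I: 1 × 235 = 235
    Σ(formed) = 2705 kJ
  ΔH_I = 2616 − 2705 = −89 kJ
Reaction II:
  Bonds broken (reactants):
    C–H: 6 × 422 = 2532
    C–O: 2 × 350 = 700
    O–H: 2 × 477 = 954
    O=O: 3 × 481 = 1443
    Σ(broken) = 5629 kJ
  Bonds formed (products):
    C=O: 4 × 809 = 3236
    O–H: 8 × 477 = 3816
    Σ(formed) = 7052 kJ
  ΔH_II = 5629 − 7052 = −1423 kJ
ΔH_I − ΔH_II = +1334 kJ, so reaction II has the more negative ΔH; |ΔH_I − ΔH_II| = 1334 kJ.

Reaction II, by 1334 kJ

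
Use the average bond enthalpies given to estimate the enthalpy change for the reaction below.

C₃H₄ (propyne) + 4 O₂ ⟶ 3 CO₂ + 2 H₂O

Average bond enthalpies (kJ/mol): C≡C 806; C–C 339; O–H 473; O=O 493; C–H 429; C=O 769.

ΔH ≈ −1673 kJ

Bonds broken (reactants):
  C≡C: 1 × 806 = 806
  C–C: 1 × 339 = 339
  C–H: 4 × 429 = 1716
  O=O: 4 × 493 = 1972
  Σ(broken) = 4833 kJ
Bonds formed (products):
  C=O: 6 × 769 = 4614
  O–H: 4 × 473 = 1892
  Σ(formed) = 6506 kJ
ΔH = Σ(broken) − Σ(formed) = 4833 − 6506 = −1673 kJ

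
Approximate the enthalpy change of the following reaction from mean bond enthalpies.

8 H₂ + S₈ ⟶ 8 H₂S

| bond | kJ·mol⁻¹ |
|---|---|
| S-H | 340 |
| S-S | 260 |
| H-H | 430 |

ΔH ≈ +80 kJ

Bonds broken (reactants):
  H-H: 8 × 430 = 3440
  S-S: 8 × 260 = 2080
  Σ(broken) = 5520 kJ
Bonds formed (products):
  S-H: 16 × 340 = 5440
  Σ(formed) = 5440 kJ
ΔH = Σ(broken) − Σ(formed) = 5520 − 5440 = +80 kJ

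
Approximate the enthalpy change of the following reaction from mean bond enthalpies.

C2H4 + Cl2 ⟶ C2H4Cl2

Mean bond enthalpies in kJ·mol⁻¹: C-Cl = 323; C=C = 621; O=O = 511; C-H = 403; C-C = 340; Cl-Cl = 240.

Bonds broken (reactants):
  C-H: 4 × 403 = 1612
  C=C: 1 × 621 = 621
  Cl-Cl: 1 × 240 = 240
  Σ(broken) = 2473 kJ
Bonds formed (products):
  C-C: 1 × 340 = 340
  C-Cl: 2 × 323 = 646
  C-H: 4 × 403 = 1612
  Σ(formed) = 2598 kJ
ΔH = Σ(broken) − Σ(formed) = 2473 − 2598 = −125 kJ

ΔH ≈ −125 kJ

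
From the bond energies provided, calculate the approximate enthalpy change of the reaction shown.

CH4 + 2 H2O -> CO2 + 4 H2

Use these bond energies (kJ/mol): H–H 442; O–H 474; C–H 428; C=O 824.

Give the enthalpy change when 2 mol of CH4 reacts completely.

ΔH = +384 kJ

Bonds broken (reactants):
  C–H: 4 × 428 = 1712
  O–H: 4 × 474 = 1896
  Σ(broken) = 3608 kJ
Bonds formed (products):
  C=O: 2 × 824 = 1648
  H–H: 4 × 442 = 1768
  Σ(formed) = 3416 kJ
ΔH = Σ(broken) − Σ(formed) = 3608 − 3416 = +192 kJ
For 2× the reaction as written: 2 × (+192) = +384 kJ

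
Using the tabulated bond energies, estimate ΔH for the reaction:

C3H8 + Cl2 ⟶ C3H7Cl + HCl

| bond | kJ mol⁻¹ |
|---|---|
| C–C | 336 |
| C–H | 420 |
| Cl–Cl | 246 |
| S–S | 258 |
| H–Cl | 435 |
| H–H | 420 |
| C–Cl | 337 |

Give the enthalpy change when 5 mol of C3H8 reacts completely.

Bonds broken (reactants):
  C–C: 2 × 336 = 672
  C–H: 8 × 420 = 3360
  Cl–Cl: 1 × 246 = 246
  Σ(broken) = 4278 kJ
Bonds formed (products):
  C–C: 2 × 336 = 672
  C–Cl: 1 × 337 = 337
  C–H: 7 × 420 = 2940
  H–Cl: 1 × 435 = 435
  Σ(formed) = 4384 kJ
ΔH = Σ(broken) − Σ(formed) = 4278 − 4384 = −106 kJ
For 5× the reaction as written: 5 × (−106) = −530 kJ

ΔH = −530 kJ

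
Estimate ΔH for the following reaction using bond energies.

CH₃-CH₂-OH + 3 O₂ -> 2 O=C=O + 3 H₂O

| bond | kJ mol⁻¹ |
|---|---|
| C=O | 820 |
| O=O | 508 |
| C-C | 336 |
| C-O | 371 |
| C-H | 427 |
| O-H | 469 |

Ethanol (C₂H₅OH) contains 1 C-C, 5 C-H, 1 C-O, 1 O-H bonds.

Bonds broken (reactants):
  C-C: 1 × 336 = 336
  C-H: 5 × 427 = 2135
  C-O: 1 × 371 = 371
  O-H: 1 × 469 = 469
  O=O: 3 × 508 = 1524
  Σ(broken) = 4835 kJ
Bonds formed (products):
  C=O: 4 × 820 = 3280
  O-H: 6 × 469 = 2814
  Σ(formed) = 6094 kJ
ΔH = Σ(broken) − Σ(formed) = 4835 − 6094 = −1259 kJ

ΔH ≈ −1259 kJ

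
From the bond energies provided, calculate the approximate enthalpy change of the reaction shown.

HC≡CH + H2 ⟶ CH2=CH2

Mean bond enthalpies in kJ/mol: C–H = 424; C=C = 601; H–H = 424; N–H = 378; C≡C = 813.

ΔH ≈ −212 kJ

Bonds broken (reactants):
  C≡C: 1 × 813 = 813
  C–H: 2 × 424 = 848
  H–H: 1 × 424 = 424
  Σ(broken) = 2085 kJ
Bonds formed (products):
  C–H: 4 × 424 = 1696
  C=C: 1 × 601 = 601
  Σ(formed) = 2297 kJ
ΔH = Σ(broken) − Σ(formed) = 2085 − 2297 = −212 kJ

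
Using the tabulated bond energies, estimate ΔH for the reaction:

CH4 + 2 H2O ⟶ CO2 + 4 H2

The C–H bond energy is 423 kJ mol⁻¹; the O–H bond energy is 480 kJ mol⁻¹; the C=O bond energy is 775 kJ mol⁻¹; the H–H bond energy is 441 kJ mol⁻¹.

ΔH ≈ +298 kJ

Bonds broken (reactants):
  C–H: 4 × 423 = 1692
  O–H: 4 × 480 = 1920
  Σ(broken) = 3612 kJ
Bonds formed (products):
  C=O: 2 × 775 = 1550
  H–H: 4 × 441 = 1764
  Σ(formed) = 3314 kJ
ΔH = Σ(broken) − Σ(formed) = 3612 − 3314 = +298 kJ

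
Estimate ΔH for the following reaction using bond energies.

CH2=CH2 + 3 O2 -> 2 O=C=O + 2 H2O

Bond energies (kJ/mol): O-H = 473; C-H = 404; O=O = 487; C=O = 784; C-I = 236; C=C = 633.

Bonds broken (reactants):
  C-H: 4 × 404 = 1616
  C=C: 1 × 633 = 633
  O=O: 3 × 487 = 1461
  Σ(broken) = 3710 kJ
Bonds formed (products):
  C=O: 4 × 784 = 3136
  O-H: 4 × 473 = 1892
  Σ(formed) = 5028 kJ
ΔH = Σ(broken) − Σ(formed) = 3710 − 5028 = −1318 kJ

ΔH ≈ −1318 kJ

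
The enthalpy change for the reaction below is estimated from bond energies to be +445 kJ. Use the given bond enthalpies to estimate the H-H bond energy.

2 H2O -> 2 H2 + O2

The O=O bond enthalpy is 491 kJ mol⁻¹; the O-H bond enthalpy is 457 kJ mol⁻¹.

Let D be the H-H bond energy.
Σ(broken) = 4×457 = 1828
Σ(formed) = 2×D + 1×491 = 491 + 2D
ΔH = Σ(broken) − Σ(formed) = (1828) − (491 + 2D) = +1337 − 2D
Setting this equal to +445 kJ gives 2D = 892, so D = 446 kJ/mol.

D(H-H) ≈ 446 kJ/mol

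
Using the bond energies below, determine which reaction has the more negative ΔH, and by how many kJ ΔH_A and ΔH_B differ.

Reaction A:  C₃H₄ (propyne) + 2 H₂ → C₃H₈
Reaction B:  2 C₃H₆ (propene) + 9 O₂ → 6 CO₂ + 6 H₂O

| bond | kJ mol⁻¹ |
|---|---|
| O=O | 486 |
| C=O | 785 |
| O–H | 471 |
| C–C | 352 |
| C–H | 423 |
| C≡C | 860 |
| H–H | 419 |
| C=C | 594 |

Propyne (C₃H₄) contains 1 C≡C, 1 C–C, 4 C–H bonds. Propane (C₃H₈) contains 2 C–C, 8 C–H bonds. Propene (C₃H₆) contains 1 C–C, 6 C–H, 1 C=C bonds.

Reaction A:
  Bonds broken (reactants):
    C≡C: 1 × 860 = 860
    C–C: 1 × 352 = 352
    C–H: 4 × 423 = 1692
    H–H: 2 × 419 = 838
    Σ(broken) = 3742 kJ
  Bonds formed (products):
    C–C: 2 × 352 = 704
    C–H: 8 × 423 = 3384
    Σ(formed) = 4088 kJ
  ΔH_A = 3742 − 4088 = −346 kJ
Reaction B:
  Bonds broken (reactants):
    C–C: 2 × 352 = 704
    C–H: 12 × 423 = 5076
    C=C: 2 × 594 = 1188
    O=O: 9 × 486 = 4374
    Σ(broken) = 11342 kJ
  Bonds formed (products):
    C=O: 12 × 785 = 9420
    O–H: 12 × 471 = 5652
    Σ(formed) = 15072 kJ
  ΔH_B = 11342 − 15072 = −3730 kJ
ΔH_A − ΔH_B = +3384 kJ, so reaction B has the more negative ΔH; |ΔH_A − ΔH_B| = 3384 kJ.

Reaction B, by 3384 kJ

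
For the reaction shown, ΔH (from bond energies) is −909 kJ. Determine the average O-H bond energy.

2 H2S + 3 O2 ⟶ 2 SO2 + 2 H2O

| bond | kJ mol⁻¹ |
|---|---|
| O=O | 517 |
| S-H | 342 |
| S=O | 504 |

Let D be the O-H bond energy.
Σ(broken) = 3×517 + 4×342 = 2919
Σ(formed) = 4×D + 4×504 = 2016 + 4D
ΔH = Σ(broken) − Σ(formed) = (2919) − (2016 + 4D) = +903 − 4D
Setting this equal to −909 kJ gives 4D = 1812, so D = 453 kJ/mol.

D(O-H) ≈ 453 kJ/mol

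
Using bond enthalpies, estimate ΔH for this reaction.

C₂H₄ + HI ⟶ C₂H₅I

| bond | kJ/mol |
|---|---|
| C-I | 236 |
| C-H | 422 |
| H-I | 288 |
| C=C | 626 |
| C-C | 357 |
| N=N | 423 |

ΔH ≈ −101 kJ

Bonds broken (reactants):
  C-H: 4 × 422 = 1688
  C=C: 1 × 626 = 626
  H-I: 1 × 288 = 288
  Σ(broken) = 2602 kJ
Bonds formed (products):
  C-C: 1 × 357 = 357
  C-H: 5 × 422 = 2110
  C-I: 1 × 236 = 236
  Σ(formed) = 2703 kJ
ΔH = Σ(broken) − Σ(formed) = 2602 − 2703 = −101 kJ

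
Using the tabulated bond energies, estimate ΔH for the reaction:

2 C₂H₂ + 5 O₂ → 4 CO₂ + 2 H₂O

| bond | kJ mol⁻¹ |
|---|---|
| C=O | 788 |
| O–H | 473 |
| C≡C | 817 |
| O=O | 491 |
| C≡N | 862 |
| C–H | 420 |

Bonds broken (reactants):
  C≡C: 2 × 817 = 1634
  C–H: 4 × 420 = 1680
  O=O: 5 × 491 = 2455
  Σ(broken) = 5769 kJ
Bonds formed (products):
  C=O: 8 × 788 = 6304
  O–H: 4 × 473 = 1892
  Σ(formed) = 8196 kJ
ΔH = Σ(broken) − Σ(formed) = 5769 − 8196 = −2427 kJ

ΔH ≈ −2427 kJ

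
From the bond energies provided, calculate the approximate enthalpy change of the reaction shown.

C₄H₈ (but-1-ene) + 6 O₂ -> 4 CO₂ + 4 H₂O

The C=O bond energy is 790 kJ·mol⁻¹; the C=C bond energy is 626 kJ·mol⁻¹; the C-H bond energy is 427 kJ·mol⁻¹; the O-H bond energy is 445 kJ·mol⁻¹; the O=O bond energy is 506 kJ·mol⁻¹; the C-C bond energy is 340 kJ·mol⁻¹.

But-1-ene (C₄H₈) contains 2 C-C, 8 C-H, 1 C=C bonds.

Bonds broken (reactants):
  C-C: 2 × 340 = 680
  C-H: 8 × 427 = 3416
  C=C: 1 × 626 = 626
  O=O: 6 × 506 = 3036
  Σ(broken) = 7758 kJ
Bonds formed (products):
  C=O: 8 × 790 = 6320
  O-H: 8 × 445 = 3560
  Σ(formed) = 9880 kJ
ΔH = Σ(broken) − Σ(formed) = 7758 − 9880 = −2122 kJ

ΔH ≈ −2122 kJ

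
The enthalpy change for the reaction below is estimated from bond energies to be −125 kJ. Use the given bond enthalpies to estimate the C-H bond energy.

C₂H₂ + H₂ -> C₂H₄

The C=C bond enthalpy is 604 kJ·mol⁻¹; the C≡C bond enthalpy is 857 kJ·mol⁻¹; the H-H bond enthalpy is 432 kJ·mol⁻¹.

D(C-H) ≈ 405 kJ/mol

Let D be the C-H bond energy.
Σ(broken) = 1×857 + 2×D + 1×432 = 1289 + 2D
Σ(formed) = 4×D + 1×604 = 604 + 4D
ΔH = Σ(broken) − Σ(formed) = (1289 + 2D) − (604 + 4D) = +685 − 2D
Setting this equal to −125 kJ gives 2D = 810, so D = 405 kJ/mol.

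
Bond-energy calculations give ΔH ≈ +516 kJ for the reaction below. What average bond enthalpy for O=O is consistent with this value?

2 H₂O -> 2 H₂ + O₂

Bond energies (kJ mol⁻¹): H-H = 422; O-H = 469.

Let D be the O=O bond energy.
Σ(broken) = 4×469 = 1876
Σ(formed) = 2×422 + 1×D = 844 + D
ΔH = Σ(broken) − Σ(formed) = (1876) − (844 + D) = +1032 − D
Setting this equal to +516 kJ gives D = 516 kJ/mol.

D(O=O) ≈ 516 kJ/mol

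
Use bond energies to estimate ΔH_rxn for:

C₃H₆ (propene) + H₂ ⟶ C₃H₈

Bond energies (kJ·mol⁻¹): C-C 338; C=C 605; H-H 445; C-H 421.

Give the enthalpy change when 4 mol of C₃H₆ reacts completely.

Bonds broken (reactants):
  C-C: 1 × 338 = 338
  C-H: 6 × 421 = 2526
  C=C: 1 × 605 = 605
  H-H: 1 × 445 = 445
  Σ(broken) = 3914 kJ
Bonds formed (products):
  C-C: 2 × 338 = 676
  C-H: 8 × 421 = 3368
  Σ(formed) = 4044 kJ
ΔH = Σ(broken) − Σ(formed) = 3914 − 4044 = −130 kJ
For 4× the reaction as written: 4 × (−130) = −520 kJ

ΔH = −520 kJ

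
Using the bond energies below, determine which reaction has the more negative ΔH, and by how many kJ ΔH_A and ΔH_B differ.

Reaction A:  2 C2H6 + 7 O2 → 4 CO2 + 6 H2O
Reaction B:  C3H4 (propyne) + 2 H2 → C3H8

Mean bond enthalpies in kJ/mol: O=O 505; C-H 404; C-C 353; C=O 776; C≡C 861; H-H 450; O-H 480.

Reaction A, by 2671 kJ

Reaction A:
  Bonds broken (reactants):
    C-C: 2 × 353 = 706
    C-H: 12 × 404 = 4848
    O=O: 7 × 505 = 3535
    Σ(broken) = 9089 kJ
  Bonds formed (products):
    C=O: 8 × 776 = 6208
    O-H: 12 × 480 = 5760
    Σ(formed) = 11968 kJ
  ΔH_A = 9089 − 11968 = −2879 kJ
Reaction B:
  Bonds broken (reactants):
    C≡C: 1 × 861 = 861
    C-C: 1 × 353 = 353
    C-H: 4 × 404 = 1616
    H-H: 2 × 450 = 900
    Σ(broken) = 3730 kJ
  Bonds formed (products):
    C-C: 2 × 353 = 706
    C-H: 8 × 404 = 3232
    Σ(formed) = 3938 kJ
  ΔH_B = 3730 − 3938 = −208 kJ
ΔH_A − ΔH_B = −2671 kJ, so reaction A has the more negative ΔH; |ΔH_A − ΔH_B| = 2671 kJ.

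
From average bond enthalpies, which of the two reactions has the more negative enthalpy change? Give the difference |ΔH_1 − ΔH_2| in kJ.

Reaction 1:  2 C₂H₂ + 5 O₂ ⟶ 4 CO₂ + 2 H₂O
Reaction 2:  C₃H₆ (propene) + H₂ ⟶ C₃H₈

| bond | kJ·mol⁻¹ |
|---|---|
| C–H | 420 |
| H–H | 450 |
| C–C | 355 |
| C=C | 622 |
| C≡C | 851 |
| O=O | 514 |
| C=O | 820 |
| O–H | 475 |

Reaction 1, by 2385 kJ

Reaction 1:
  Bonds broken (reactants):
    C≡C: 2 × 851 = 1702
    C–H: 4 × 420 = 1680
    O=O: 5 × 514 = 2570
    Σ(broken) = 5952 kJ
  Bonds formed (products):
    C=O: 8 × 820 = 6560
    O–H: 4 × 475 = 1900
    Σ(formed) = 8460 kJ
  ΔH_1 = 5952 − 8460 = −2508 kJ
Reaction 2:
  Bonds broken (reactants):
    C–C: 1 × 355 = 355
    C–H: 6 × 420 = 2520
    C=C: 1 × 622 = 622
    H–H: 1 × 450 = 450
    Σ(broken) = 3947 kJ
  Bonds formed (products):
    C–C: 2 × 355 = 710
    C–H: 8 × 420 = 3360
    Σ(formed) = 4070 kJ
  ΔH_2 = 3947 − 4070 = −123 kJ
ΔH_1 − ΔH_2 = −2385 kJ, so reaction 1 has the more negative ΔH; |ΔH_1 − ΔH_2| = 2385 kJ.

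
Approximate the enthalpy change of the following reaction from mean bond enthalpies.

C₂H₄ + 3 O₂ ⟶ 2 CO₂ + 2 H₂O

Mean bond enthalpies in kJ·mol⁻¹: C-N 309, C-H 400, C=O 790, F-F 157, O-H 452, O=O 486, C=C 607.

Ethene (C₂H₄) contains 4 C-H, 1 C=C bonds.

Bonds broken (reactants):
  C-H: 4 × 400 = 1600
  C=C: 1 × 607 = 607
  O=O: 3 × 486 = 1458
  Σ(broken) = 3665 kJ
Bonds formed (products):
  C=O: 4 × 790 = 3160
  O-H: 4 × 452 = 1808
  Σ(formed) = 4968 kJ
ΔH = Σ(broken) − Σ(formed) = 3665 − 4968 = −1303 kJ

ΔH ≈ −1303 kJ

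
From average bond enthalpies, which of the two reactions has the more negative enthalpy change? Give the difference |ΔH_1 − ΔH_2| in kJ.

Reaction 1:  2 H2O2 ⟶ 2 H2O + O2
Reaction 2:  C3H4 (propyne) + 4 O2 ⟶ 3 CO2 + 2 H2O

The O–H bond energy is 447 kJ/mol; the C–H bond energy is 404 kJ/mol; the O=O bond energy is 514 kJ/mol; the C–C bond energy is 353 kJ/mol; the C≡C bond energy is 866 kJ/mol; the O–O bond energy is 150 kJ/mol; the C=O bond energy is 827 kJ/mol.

Reaction 1:
  Bonds broken (reactants):
    O–H: 4 × 447 = 1788
    O–O: 2 × 150 = 300
    Σ(broken) = 2088 kJ
  Bonds formed (products):
    O–H: 4 × 447 = 1788
    O=O: 1 × 514 = 514
    Σ(formed) = 2302 kJ
  ΔH_1 = 2088 − 2302 = −214 kJ
Reaction 2:
  Bonds broken (reactants):
    C≡C: 1 × 866 = 866
    C–C: 1 × 353 = 353
    C–H: 4 × 404 = 1616
    O=O: 4 × 514 = 2056
    Σ(broken) = 4891 kJ
  Bonds formed (products):
    C=O: 6 × 827 = 4962
    O–H: 4 × 447 = 1788
    Σ(formed) = 6750 kJ
  ΔH_2 = 4891 − 6750 = −1859 kJ
ΔH_1 − ΔH_2 = +1645 kJ, so reaction 2 has the more negative ΔH; |ΔH_1 − ΔH_2| = 1645 kJ.

Reaction 2, by 1645 kJ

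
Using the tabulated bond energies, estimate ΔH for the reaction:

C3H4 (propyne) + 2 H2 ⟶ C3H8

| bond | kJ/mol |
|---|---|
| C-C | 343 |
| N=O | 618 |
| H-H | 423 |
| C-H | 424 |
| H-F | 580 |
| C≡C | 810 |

ΔH ≈ −383 kJ

Bonds broken (reactants):
  C≡C: 1 × 810 = 810
  C-C: 1 × 343 = 343
  C-H: 4 × 424 = 1696
  H-H: 2 × 423 = 846
  Σ(broken) = 3695 kJ
Bonds formed (products):
  C-C: 2 × 343 = 686
  C-H: 8 × 424 = 3392
  Σ(formed) = 4078 kJ
ΔH = Σ(broken) − Σ(formed) = 3695 − 4078 = −383 kJ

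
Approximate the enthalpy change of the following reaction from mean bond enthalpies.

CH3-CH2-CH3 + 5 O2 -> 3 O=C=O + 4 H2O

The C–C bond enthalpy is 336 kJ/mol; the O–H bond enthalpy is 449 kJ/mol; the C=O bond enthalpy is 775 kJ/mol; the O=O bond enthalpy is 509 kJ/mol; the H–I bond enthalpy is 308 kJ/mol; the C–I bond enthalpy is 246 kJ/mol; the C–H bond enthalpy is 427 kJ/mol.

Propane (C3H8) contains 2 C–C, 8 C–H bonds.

Bonds broken (reactants):
  C–C: 2 × 336 = 672
  C–H: 8 × 427 = 3416
  O=O: 5 × 509 = 2545
  Σ(broken) = 6633 kJ
Bonds formed (products):
  C=O: 6 × 775 = 4650
  O–H: 8 × 449 = 3592
  Σ(formed) = 8242 kJ
ΔH = Σ(broken) − Σ(formed) = 6633 − 8242 = −1609 kJ

ΔH ≈ −1609 kJ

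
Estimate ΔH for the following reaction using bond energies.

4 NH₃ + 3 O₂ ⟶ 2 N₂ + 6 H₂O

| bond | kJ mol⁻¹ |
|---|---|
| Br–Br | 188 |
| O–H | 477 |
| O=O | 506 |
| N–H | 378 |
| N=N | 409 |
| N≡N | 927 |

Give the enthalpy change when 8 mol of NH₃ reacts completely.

Bonds broken (reactants):
  N–H: 12 × 378 = 4536
  O=O: 3 × 506 = 1518
  Σ(broken) = 6054 kJ
Bonds formed (products):
  N≡N: 2 × 927 = 1854
  O–H: 12 × 477 = 5724
  Σ(formed) = 7578 kJ
ΔH = Σ(broken) − Σ(formed) = 6054 − 7578 = −1524 kJ
For 2× the reaction as written: 2 × (−1524) = −3048 kJ

ΔH = −3048 kJ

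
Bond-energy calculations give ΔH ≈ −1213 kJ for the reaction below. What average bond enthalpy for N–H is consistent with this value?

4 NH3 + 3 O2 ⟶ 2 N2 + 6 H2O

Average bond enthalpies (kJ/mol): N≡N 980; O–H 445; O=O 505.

Let D be the N–H bond energy.
Σ(broken) = 12×D + 3×505 = 1515 + 12D
Σ(formed) = 2×980 + 12×445 = 7300
ΔH = Σ(broken) − Σ(formed) = (1515 + 12D) − (7300) = −5785 + 12D
Setting this equal to −1213 kJ gives 12D = 4572, so D = 381 kJ/mol.

D(N–H) ≈ 381 kJ/mol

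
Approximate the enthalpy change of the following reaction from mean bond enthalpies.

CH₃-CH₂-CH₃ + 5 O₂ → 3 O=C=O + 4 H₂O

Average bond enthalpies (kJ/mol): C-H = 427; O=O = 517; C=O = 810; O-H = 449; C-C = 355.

ΔH ≈ −1741 kJ

Bonds broken (reactants):
  C-C: 2 × 355 = 710
  C-H: 8 × 427 = 3416
  O=O: 5 × 517 = 2585
  Σ(broken) = 6711 kJ
Bonds formed (products):
  C=O: 6 × 810 = 4860
  O-H: 8 × 449 = 3592
  Σ(formed) = 8452 kJ
ΔH = Σ(broken) − Σ(formed) = 6711 − 8452 = −1741 kJ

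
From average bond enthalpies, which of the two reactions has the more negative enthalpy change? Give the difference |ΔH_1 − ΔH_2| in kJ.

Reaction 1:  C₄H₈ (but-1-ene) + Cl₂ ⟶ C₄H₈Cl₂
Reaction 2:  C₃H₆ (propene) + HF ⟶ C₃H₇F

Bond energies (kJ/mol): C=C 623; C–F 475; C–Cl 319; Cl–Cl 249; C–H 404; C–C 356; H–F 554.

Reaction 1:
  Bonds broken (reactants):
    C–C: 2 × 356 = 712
    C–H: 8 × 404 = 3232
    C=C: 1 × 623 = 623
    Cl–Cl: 1 × 249 = 249
    Σ(broken) = 4816 kJ
  Bonds formed (products):
    C–C: 3 × 356 = 1068
    C–Cl: 2 × 319 = 638
    C–H: 8 × 404 = 3232
    Σ(formed) = 4938 kJ
  ΔH_1 = 4816 − 4938 = −122 kJ
Reaction 2:
  Bonds broken (reactants):
    C–C: 1 × 356 = 356
    C–H: 6 × 404 = 2424
    C=C: 1 × 623 = 623
    H–F: 1 × 554 = 554
    Σ(broken) = 3957 kJ
  Bonds formed (products):
    C–C: 2 × 356 = 712
    C–F: 1 × 475 = 475
    C–H: 7 × 404 = 2828
    Σ(formed) = 4015 kJ
  ΔH_2 = 3957 − 4015 = −58 kJ
ΔH_1 − ΔH_2 = −64 kJ, so reaction 1 has the more negative ΔH; |ΔH_1 − ΔH_2| = 64 kJ.

Reaction 1, by 64 kJ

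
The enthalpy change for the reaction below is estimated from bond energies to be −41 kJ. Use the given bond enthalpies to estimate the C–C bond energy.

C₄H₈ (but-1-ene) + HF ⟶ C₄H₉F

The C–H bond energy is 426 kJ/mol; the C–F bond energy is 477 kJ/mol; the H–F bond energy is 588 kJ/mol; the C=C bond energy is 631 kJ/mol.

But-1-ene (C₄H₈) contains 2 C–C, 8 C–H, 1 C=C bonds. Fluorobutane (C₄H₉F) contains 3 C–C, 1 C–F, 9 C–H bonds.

Let D be the C–C bond energy.
Σ(broken) = 2×D + 8×426 + 1×631 + 1×588 = 4627 + 2D
Σ(formed) = 3×D + 1×477 + 9×426 = 4311 + 3D
ΔH = Σ(broken) − Σ(formed) = (4627 + 2D) − (4311 + 3D) = +316 − D
Setting this equal to −41 kJ gives D = 357 kJ/mol.

D(C–C) ≈ 357 kJ/mol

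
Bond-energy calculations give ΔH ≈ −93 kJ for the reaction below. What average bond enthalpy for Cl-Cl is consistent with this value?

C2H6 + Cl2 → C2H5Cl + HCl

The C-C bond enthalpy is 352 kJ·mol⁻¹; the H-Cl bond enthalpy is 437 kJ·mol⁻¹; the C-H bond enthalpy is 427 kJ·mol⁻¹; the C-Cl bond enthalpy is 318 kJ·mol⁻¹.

D(Cl-Cl) ≈ 235 kJ/mol

Let D be the Cl-Cl bond energy.
Σ(broken) = 1×352 + 6×427 + 1×D = 2914 + D
Σ(formed) = 1×352 + 1×318 + 5×427 + 1×437 = 3242
ΔH = Σ(broken) − Σ(formed) = (2914 + D) − (3242) = −328 + D
Setting this equal to −93 kJ gives D = 235 kJ/mol.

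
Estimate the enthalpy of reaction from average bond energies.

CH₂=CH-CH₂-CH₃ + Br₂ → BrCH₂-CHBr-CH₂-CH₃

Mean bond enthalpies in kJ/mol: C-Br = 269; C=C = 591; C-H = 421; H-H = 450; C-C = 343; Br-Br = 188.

Bonds broken (reactants):
  Br-Br: 1 × 188 = 188
  C-C: 2 × 343 = 686
  C-H: 8 × 421 = 3368
  C=C: 1 × 591 = 591
  Σ(broken) = 4833 kJ
Bonds formed (products):
  C-Br: 2 × 269 = 538
  C-C: 3 × 343 = 1029
  C-H: 8 × 421 = 3368
  Σ(formed) = 4935 kJ
ΔH = Σ(broken) − Σ(formed) = 4833 − 4935 = −102 kJ

ΔH ≈ −102 kJ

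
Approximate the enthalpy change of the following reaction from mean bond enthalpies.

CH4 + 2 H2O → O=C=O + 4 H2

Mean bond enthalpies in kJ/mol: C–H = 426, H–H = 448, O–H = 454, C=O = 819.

ΔH ≈ +90 kJ

Bonds broken (reactants):
  C–H: 4 × 426 = 1704
  O–H: 4 × 454 = 1816
  Σ(broken) = 3520 kJ
Bonds formed (products):
  C=O: 2 × 819 = 1638
  H–H: 4 × 448 = 1792
  Σ(formed) = 3430 kJ
ΔH = Σ(broken) − Σ(formed) = 3520 − 3430 = +90 kJ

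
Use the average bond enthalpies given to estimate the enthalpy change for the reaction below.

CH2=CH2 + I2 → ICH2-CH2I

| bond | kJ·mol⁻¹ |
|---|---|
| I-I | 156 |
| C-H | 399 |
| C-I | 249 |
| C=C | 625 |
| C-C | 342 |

ΔH ≈ −59 kJ

Bonds broken (reactants):
  C-H: 4 × 399 = 1596
  C=C: 1 × 625 = 625
  I-I: 1 × 156 = 156
  Σ(broken) = 2377 kJ
Bonds formed (products):
  C-C: 1 × 342 = 342
  C-H: 4 × 399 = 1596
  C-I: 2 × 249 = 498
  Σ(formed) = 2436 kJ
ΔH = Σ(broken) − Σ(formed) = 2377 − 2436 = −59 kJ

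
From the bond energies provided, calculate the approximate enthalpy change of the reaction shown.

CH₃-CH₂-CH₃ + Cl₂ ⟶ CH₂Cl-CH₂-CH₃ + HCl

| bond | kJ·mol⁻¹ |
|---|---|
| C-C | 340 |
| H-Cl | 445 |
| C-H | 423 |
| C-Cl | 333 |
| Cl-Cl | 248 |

ΔH ≈ −107 kJ

Bonds broken (reactants):
  C-C: 2 × 340 = 680
  C-H: 8 × 423 = 3384
  Cl-Cl: 1 × 248 = 248
  Σ(broken) = 4312 kJ
Bonds formed (products):
  C-C: 2 × 340 = 680
  C-Cl: 1 × 333 = 333
  C-H: 7 × 423 = 2961
  H-Cl: 1 × 445 = 445
  Σ(formed) = 4419 kJ
ΔH = Σ(broken) − Σ(formed) = 4312 − 4419 = −107 kJ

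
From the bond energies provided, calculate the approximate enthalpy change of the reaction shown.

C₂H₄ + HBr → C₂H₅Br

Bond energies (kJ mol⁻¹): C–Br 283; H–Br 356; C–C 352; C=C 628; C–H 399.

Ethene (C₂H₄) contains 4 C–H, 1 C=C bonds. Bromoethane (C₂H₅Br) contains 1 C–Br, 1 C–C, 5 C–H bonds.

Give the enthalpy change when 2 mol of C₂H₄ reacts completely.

ΔH = −100 kJ

Bonds broken (reactants):
  C–H: 4 × 399 = 1596
  C=C: 1 × 628 = 628
  H–Br: 1 × 356 = 356
  Σ(broken) = 2580 kJ
Bonds formed (products):
  C–Br: 1 × 283 = 283
  C–C: 1 × 352 = 352
  C–H: 5 × 399 = 1995
  Σ(formed) = 2630 kJ
ΔH = Σ(broken) − Σ(formed) = 2580 − 2630 = −50 kJ
For 2× the reaction as written: 2 × (−50) = −100 kJ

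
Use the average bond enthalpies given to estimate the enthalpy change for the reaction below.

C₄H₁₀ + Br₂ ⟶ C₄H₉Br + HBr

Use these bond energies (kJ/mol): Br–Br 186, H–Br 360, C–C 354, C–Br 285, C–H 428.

Bonds broken (reactants):
  Br–Br: 1 × 186 = 186
  C–C: 3 × 354 = 1062
  C–H: 10 × 428 = 4280
  Σ(broken) = 5528 kJ
Bonds formed (products):
  C–Br: 1 × 285 = 285
  C–C: 3 × 354 = 1062
  C–H: 9 × 428 = 3852
  H–Br: 1 × 360 = 360
  Σ(formed) = 5559 kJ
ΔH = Σ(broken) − Σ(formed) = 5528 − 5559 = −31 kJ

ΔH ≈ −31 kJ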